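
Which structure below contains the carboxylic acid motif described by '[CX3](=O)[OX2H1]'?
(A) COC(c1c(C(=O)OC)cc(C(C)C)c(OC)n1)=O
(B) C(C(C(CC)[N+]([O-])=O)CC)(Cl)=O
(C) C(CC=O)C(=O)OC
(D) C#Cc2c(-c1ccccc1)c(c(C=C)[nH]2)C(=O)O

D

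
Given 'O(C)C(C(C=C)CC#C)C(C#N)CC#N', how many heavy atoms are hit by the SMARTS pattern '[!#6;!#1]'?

The query [!#6;!#1] means: not carbon and not hydrogen — any heteroatom.
Check the 15 heavy atoms by environment: 12× C → no; 1× O → match; 2× N → match.
Summing the matching environments: 1 + 2 = 3 matching atoms.

3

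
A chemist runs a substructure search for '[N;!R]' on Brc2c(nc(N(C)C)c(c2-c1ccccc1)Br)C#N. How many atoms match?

2

The query [N;!R] means: aliphatic nitrogen not in a ring.
Check the 19 heavy atoms by environment: 1× n (aromatic, in 6-ring) → no; 11× c (aromatic, in 6-ring) → no; 2× Br (acyclic) → no; 3× C (acyclic) → no; 2× N (acyclic) → match.
That gives 2 matching atoms.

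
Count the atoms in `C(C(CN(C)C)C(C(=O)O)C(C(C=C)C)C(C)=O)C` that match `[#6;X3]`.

Check the 19 heavy atoms by environment: 11× C (X4) → no; 1× N (X3) → no; 4× C (X3) → match; 2× O (X1) → no; 1× O (X2) → no.
That gives 4 matching atoms.

4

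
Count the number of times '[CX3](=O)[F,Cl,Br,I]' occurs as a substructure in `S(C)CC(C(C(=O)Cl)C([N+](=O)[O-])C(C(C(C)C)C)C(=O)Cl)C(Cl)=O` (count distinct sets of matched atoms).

3

[CX3](=O)[F,Cl,Br,I] is the SMARTS for an acyl halide: a carbonyl carbon bonded to a halogen.
The molecule carries 3 separate instances of an acyl chloride (-C(=O)Cl) meeting every constraint; each maps to a distinct set of atoms, giving 3 matches.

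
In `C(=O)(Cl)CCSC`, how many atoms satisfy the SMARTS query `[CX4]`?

The query [CX4] means: C with X4: aliphatic carbon with exactly 4 total connections (bonds + H).
Check the 7 heavy atoms by environment: 3× C (X4) → match; 1× S (X2) → no; 1× C (X3) → no; 1× O (X1) → no; 1× Cl (X1) → no.
That gives 3 matching atoms.

3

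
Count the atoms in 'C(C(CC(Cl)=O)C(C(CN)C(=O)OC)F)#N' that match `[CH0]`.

3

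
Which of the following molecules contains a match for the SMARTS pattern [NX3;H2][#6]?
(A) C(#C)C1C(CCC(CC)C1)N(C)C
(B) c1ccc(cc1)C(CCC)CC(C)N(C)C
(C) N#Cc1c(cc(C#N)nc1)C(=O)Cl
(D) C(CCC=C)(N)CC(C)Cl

D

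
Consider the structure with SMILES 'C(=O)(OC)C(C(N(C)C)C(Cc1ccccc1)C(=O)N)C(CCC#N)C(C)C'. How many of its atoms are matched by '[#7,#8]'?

6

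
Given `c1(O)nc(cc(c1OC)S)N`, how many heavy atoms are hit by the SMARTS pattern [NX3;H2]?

1

The query [NX3;H2] means: aliphatic N with 3 total connections, two of them H — an -NH2 nitrogen (amine or amide).
Check the 11 heavy atoms by environment: 1× n (aromatic, H0, X2) → no; 4× c (aromatic, H0, X3) → no; 1× c (aromatic, H1, X3) → no; 1× N (H2, X3) → match; 1× O (H0, X2) → no; 1× C (H3, X4) → no; 1× O (H1, X2) → no; 1× S (H1, X2) → no.
That gives 1 matching atom.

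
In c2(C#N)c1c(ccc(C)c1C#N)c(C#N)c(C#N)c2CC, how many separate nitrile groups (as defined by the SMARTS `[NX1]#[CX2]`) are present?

4

[NX1]#[CX2] is the SMARTS for a nitrile: a nitrogen triple-bonded to a two-connected carbon.
The molecule carries 4 separate instances of a nitrile (-C#N) meeting every constraint; each maps to a distinct set of atoms, giving 4 matches.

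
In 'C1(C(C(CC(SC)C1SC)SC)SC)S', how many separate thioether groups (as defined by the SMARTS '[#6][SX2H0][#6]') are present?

4

[#6][SX2H0][#6] is the SMARTS for a thioether: an aliphatic sulfur bridging two carbons with no H on the sulfur.
The molecule carries 4 separate instances of a methylthio ether (-SCH3) meeting every constraint; each maps to a distinct set of atoms, giving 4 matches.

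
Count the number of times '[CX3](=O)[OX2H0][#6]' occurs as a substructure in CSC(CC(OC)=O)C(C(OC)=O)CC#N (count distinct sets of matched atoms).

2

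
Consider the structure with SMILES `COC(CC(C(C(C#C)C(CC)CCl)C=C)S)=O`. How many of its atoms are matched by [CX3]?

The query [CX3] means: C with X3: aliphatic carbon with exactly 3 total connections.
Check the 18 heavy atoms by environment: 9× C (X4) → no; 1× Cl (X1) → no; 2× C (X2) → no; 1× S (X2) → no; 3× C (X3) → match; 1× O (X1) → no; 1× O (X2) → no.
That gives 3 matching atoms.

3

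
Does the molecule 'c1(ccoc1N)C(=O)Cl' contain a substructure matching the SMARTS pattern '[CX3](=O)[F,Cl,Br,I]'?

Yes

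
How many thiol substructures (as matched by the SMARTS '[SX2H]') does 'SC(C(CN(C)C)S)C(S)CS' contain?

[SX2H] is the SMARTS for a thiol: an aliphatic sulfur with two connections, one being H.
The molecule carries 4 separate instances of a thiol (-SH) meeting every constraint; each maps to a distinct set of atoms, giving 4 matches.

4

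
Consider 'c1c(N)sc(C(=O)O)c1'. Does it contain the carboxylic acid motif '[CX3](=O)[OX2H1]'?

Yes

The pattern [CX3](=O)[OX2H1] describes an sp2 carbon double-bonded to O and single-bonded to an -OH oxygen — a carboxylic acid.
The molecule carries a carboxylic acid group (-C(=O)OH), whose atoms satisfy every constraint of the query, so the pattern matches.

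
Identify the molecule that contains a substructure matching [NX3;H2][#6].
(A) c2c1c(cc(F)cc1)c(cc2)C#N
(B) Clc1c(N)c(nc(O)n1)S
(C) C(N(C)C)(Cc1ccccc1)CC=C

B

[NX3;H2][#6] describes a trivalent nitrogen with two H attached to carbon (a primary amine).
(A) has a nitrile (-C#N) but the nitrogen is NX1 (triple-bonded), not NX3 with two H.
(B) contains a primary amino group (-NH2), which satisfies every atom and bond constraint.
(C) has a dimethylamino group (-N(CH3)2) but the nitrogen has H0, not H2.
So the answer is (B).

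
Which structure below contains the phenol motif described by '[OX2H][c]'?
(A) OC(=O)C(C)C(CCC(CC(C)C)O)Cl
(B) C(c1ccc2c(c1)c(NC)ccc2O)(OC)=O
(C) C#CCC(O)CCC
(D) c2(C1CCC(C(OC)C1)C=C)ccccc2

B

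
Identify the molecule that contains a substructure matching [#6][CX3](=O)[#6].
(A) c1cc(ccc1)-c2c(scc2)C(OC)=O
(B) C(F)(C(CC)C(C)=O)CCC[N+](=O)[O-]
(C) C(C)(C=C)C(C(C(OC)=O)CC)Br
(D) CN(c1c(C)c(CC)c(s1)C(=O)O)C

B

[#6][CX3](=O)[#6] describes a carbonyl carbon (no H) flanked by two carbons (a ketone).
(A) has a methyl-ester group (-C(=O)OCH3) but one neighbour of the carbonyl carbon is O, not C.
(B) contains an acetyl/ketone group (-C(=O)CH3), which satisfies every atom and bond constraint.
(C) has a methyl-ester group (-C(=O)OCH3) but one neighbour of the carbonyl carbon is O, not C.
(D) has a carboxylic acid group (-C(=O)OH) but one neighbour of the carbonyl carbon is O, not C.
So the answer is (B).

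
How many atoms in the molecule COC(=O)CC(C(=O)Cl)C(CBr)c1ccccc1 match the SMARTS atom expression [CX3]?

2

The query [CX3] means: C with X3: aliphatic carbon with exactly 3 total connections.
Check the 18 heavy atoms by environment: 5× C (X4) → no; 2× C (X3) → match; 2× O (X1) → no; 1× Cl (X1) → no; 6× c (aromatic, X3) → no; 1× O (X2) → no; 1× Br (X1) → no.
That gives 2 matching atoms.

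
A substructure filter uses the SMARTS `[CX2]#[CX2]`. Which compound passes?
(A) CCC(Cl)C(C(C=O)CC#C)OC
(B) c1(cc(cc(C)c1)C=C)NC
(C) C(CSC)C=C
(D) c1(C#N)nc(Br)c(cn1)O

A

[CX2]#[CX2] describes a carbon-carbon triple bond (an alkyne).
(A) contains an ethynyl group (-C#CH), which satisfies every atom and bond constraint.
(B) has a vinyl group (-CH=CH2) but the C=C is a double bond; both carbons are CX3, not CX2.
(C) has a vinyl group (-CH=CH2) but the C=C is a double bond; both carbons are CX3, not CX2.
(D) has a nitrile (-C#N) but the triple bond is C#N, not C#C.
So the answer is (A).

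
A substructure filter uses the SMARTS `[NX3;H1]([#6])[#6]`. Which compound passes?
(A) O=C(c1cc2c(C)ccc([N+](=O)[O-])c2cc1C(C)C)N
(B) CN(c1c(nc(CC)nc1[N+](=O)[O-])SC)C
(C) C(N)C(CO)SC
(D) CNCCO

D

[NX3;H1]([#6])[#6] describes a trivalent nitrogen with one H, bonded to two carbons (a secondary amine).
(A) has a primary amide (-C(=O)NH2) but the -C(=O)NH2 nitrogen has H2, not H1.
(B) has a dimethylamino group (-N(CH3)2) but the nitrogen has H0, not H1.
(C) has a primary amino group (-NH2) but the nitrogen has H2 and only one carbon neighbour.
(D) contains an N-methylamino group (-NHCH3), which satisfies every atom and bond constraint.
So the answer is (D).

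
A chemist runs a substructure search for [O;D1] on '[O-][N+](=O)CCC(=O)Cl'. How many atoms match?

The query [O;D1] means: aliphatic oxygen bonded to exactly one heavy atom.
Check the 8 heavy atoms by environment: 2× C (D2) → no; 1× N (charge +1, D3) → no; 1× O (charge -1, D1) → match; 2× O (D1) → match; 1× C (D3) → no; 1× Cl (D1) → no.
Summing the matching environments: 1 + 2 = 3 matching atoms.

3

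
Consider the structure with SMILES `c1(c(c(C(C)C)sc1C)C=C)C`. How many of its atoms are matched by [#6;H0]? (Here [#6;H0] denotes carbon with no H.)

4

The query [#6;H0] means: any carbon with no attached hydrogen.
Check the 12 heavy atoms by environment: 1× s (aromatic, H0) → no; 4× c (aromatic, H0) → match; 2× C (H1) → no; 4× C (H3) → no; 1× C (H2) → no.
That gives 4 matching atoms.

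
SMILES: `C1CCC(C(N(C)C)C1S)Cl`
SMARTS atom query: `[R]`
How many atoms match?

Check the 11 heavy atoms by environment: 6× C (in 6-ring) → match; 1× N (acyclic) → no; 2× C (acyclic) → no; 1× S (acyclic) → no; 1× Cl (acyclic) → no.
That gives 6 matching atoms.

6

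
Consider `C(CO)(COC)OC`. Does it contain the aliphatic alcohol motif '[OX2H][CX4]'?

The pattern [OX2H][CX4] describes a hydroxyl oxygen bound to an sp3 (X4) carbon — an aliphatic alcohol.
The molecule carries a hydroxyl group (-OH), whose atoms satisfy every constraint of the query, so the pattern matches.

Yes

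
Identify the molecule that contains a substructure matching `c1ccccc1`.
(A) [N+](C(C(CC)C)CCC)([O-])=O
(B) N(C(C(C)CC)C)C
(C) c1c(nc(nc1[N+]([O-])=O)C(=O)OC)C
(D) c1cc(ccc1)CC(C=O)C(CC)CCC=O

c1ccccc1 describes six aromatic carbons in a ring (a benzene ring).
(A) has a methyl group (-CH3) but no six-membered all-carbon aromatic ring is present.
(B) has a methyl group (-CH3) but no six-membered all-carbon aromatic ring is present.
(C) has a methyl group (-CH3) but no six-membered all-carbon aromatic ring is present.
(D) contains a phenyl ring, which satisfies every atom and bond constraint.
So the answer is (D).

D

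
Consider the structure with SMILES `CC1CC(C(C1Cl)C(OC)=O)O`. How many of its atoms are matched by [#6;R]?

5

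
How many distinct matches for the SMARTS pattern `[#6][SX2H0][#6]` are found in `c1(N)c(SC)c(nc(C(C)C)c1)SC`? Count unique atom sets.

[#6][SX2H0][#6] is the SMARTS for a thioether: an aliphatic sulfur bridging two carbons with no H on the sulfur.
The molecule carries 2 separate instances of a methylthio ether (-SCH3) meeting every constraint; each maps to a distinct set of atoms, giving 2 matches.

2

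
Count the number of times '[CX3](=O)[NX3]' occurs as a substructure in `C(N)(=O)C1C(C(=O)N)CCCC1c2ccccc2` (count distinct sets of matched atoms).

2

[CX3](=O)[NX3] is the SMARTS for an amide: a carbonyl carbon bonded to a trivalent nitrogen.
The molecule carries 2 separate instances of a primary amide (-C(=O)NH2) meeting every constraint; each maps to a distinct set of atoms, giving 2 matches.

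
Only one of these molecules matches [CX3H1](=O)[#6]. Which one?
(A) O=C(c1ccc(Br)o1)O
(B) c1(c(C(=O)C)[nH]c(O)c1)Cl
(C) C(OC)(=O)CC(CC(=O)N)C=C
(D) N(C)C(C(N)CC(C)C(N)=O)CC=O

D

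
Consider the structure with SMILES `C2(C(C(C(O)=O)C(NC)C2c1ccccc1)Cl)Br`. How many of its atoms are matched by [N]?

1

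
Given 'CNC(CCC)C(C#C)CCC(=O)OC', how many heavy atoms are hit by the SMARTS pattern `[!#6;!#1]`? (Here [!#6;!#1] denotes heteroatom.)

3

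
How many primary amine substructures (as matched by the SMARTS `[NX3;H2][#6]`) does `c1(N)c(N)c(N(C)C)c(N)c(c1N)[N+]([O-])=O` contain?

4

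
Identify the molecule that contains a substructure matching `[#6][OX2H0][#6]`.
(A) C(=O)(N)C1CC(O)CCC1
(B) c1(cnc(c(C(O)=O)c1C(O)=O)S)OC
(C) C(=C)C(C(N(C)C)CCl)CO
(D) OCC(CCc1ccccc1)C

B

[#6][OX2H0][#6] describes an aliphatic oxygen bridging two carbons with no H on the oxygen (an ether).
(A) has a hydroxyl group (-OH) but the oxygen has H1, not H0 bridging two carbons.
(B) contains a methoxy ether (-OCH3), which satisfies every atom and bond constraint.
(C) has a hydroxyl group (-OH) but the oxygen has H1, not H0 bridging two carbons.
(D) has a hydroxyl group (-OH) but the oxygen has H1, not H0 bridging two carbons.
So the answer is (B).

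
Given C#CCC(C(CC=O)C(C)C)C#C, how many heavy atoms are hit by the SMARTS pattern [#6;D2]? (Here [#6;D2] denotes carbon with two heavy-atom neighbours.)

5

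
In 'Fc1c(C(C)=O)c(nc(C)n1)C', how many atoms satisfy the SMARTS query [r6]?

6

The query [r6] means: r6 matches atoms in a six-membered ring.
Check the 12 heavy atoms by environment: 2× n (aromatic, in 6-ring) → match; 4× c (aromatic, in 6-ring) → match; 4× C (acyclic) → no; 1× O (acyclic) → no; 1× F (acyclic) → no.
Summing the matching environments: 2 + 4 = 6 matching atoms.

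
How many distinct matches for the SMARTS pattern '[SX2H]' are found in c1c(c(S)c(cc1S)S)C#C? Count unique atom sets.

[SX2H] is the SMARTS for a thiol: an aliphatic sulfur with two connections, one being H.
The molecule carries 3 separate instances of a thiol (-SH) meeting every constraint; each maps to a distinct set of atoms, giving 3 matches.

3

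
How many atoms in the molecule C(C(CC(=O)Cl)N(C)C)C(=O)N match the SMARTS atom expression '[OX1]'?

Check the 12 heavy atoms by environment: 5× C (X4) → no; 2× C (X3) → no; 2× O (X1) → match; 2× N (X3) → no; 1× Cl (X1) → no.
That gives 2 matching atoms.

2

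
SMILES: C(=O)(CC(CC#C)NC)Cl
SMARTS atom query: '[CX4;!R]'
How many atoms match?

The query [CX4;!R] means: aliphatic carbon with four total connections, not in a ring.
Check the 10 heavy atoms by environment: 4× C (X4, acyclic) → match; 1× N (X3, acyclic) → no; 1× C (X3, acyclic) → no; 1× O (X1, acyclic) → no; 1× Cl (X1, acyclic) → no; 2× C (X2, acyclic) → no.
That gives 4 matching atoms.

4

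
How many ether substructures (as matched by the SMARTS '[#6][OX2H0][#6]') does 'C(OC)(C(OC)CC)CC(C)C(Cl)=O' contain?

[#6][OX2H0][#6] is the SMARTS for an ether: an aliphatic oxygen bridging two carbons with no H on the oxygen.
The molecule carries 2 separate instances of a methoxy ether (-OCH3) meeting every constraint; each maps to a distinct set of atoms, giving 2 matches.

2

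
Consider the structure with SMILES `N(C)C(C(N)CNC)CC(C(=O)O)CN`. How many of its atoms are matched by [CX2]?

0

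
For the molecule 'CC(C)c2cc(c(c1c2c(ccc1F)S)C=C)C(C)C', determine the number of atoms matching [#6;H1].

6

The query [#6;H1] means: any carbon bearing exactly one hydrogen.
Check the 20 heavy atoms by environment: 7× c (aromatic, H0) → no; 3× c (aromatic, H1) → match; 3× C (H1) → match; 1× C (H2) → no; 4× C (H3) → no; 1× S (H1) → no; 1× F (H0) → no.
Summing the matching environments: 3 + 3 = 6 matching atoms.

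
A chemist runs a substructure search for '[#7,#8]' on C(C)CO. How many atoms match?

Check the 4 heavy atoms by environment: 3× C → no; 1× O → match.
That gives 1 matching atom.

1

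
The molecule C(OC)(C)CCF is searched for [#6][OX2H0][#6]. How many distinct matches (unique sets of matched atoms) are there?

[#6][OX2H0][#6] is the SMARTS for an ether: an aliphatic oxygen bridging two carbons with no H on the oxygen.
Exactly one fragment in the molecule meets all constraints, giving 1 match.

1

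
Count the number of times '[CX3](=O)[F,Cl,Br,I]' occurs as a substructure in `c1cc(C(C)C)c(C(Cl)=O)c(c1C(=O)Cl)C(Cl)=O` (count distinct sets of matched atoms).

[CX3](=O)[F,Cl,Br,I] is the SMARTS for an acyl halide: a carbonyl carbon bonded to a halogen.
The molecule carries 3 separate instances of an acyl chloride (-C(=O)Cl) meeting every constraint; each maps to a distinct set of atoms, giving 3 matches.

3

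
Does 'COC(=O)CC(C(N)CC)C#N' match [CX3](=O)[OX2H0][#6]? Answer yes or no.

Yes

The pattern [CX3](=O)[OX2H0][#6] describes a carbonyl carbon bonded to an oxygen that is itself bonded to carbon (no H on that O) — an ester.
The molecule carries a methyl-ester group (-C(=O)OCH3), whose atoms satisfy every constraint of the query, so the pattern matches.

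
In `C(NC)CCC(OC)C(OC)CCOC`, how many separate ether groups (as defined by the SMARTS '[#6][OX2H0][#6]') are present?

[#6][OX2H0][#6] is the SMARTS for an ether: an aliphatic oxygen bridging two carbons with no H on the oxygen.
The molecule carries 3 separate instances of a methoxy ether (-OCH3) meeting every constraint; each maps to a distinct set of atoms, giving 3 matches.

3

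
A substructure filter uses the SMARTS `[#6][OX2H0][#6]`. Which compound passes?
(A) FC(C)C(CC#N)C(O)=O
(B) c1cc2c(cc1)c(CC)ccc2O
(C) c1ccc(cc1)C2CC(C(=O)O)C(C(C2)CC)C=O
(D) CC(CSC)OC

D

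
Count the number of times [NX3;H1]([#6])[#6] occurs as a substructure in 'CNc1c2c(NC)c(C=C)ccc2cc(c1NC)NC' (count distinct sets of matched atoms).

4

[NX3;H1]([#6])[#6] is the SMARTS for a secondary amine: a trivalent nitrogen with one H, bonded to two carbons.
The molecule carries 4 separate instances of an N-methylamino group (-NHCH3) meeting every constraint; each maps to a distinct set of atoms, giving 4 matches.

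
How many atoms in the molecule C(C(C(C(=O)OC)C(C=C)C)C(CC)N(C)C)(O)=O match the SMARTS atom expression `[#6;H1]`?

5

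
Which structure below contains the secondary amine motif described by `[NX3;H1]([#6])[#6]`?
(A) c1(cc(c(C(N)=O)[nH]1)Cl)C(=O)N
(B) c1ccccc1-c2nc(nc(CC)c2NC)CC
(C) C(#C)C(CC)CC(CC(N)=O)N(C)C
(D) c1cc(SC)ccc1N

B

[NX3;H1]([#6])[#6] describes a trivalent nitrogen with one H, bonded to two carbons (a secondary amine).
(A) has a primary amide (-C(=O)NH2) but the -C(=O)NH2 nitrogen has H2, not H1.
(B) contains an N-methylamino group (-NHCH3), which satisfies every atom and bond constraint.
(C) has a dimethylamino group (-N(CH3)2) but the nitrogen has H0, not H1.
(D) has a primary amino group (-NH2) but the nitrogen has H2 and only one carbon neighbour.
So the answer is (B).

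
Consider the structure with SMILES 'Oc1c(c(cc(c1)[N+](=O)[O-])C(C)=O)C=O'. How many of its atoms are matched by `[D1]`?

The query [D1] means: atom with exactly one heavy-atom neighbour (degree 1).
Check the 15 heavy atoms by environment: 4× c (aromatic, D3) → no; 2× c (aromatic, D2) → no; 1× N (charge +1, D3) → no; 1× O (charge -1, D1) → match; 4× O (D1) → match; 1× C (D3) → no; 1× C (D1) → match; 1× C (D2) → no.
Summing the matching environments: 1 + 4 + 1 = 6 matching atoms.

6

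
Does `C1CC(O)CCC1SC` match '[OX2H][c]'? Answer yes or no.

No

The pattern [OX2H][c] describes a hydroxyl oxygen attached to an aromatic carbon — a phenol.
The closest candidate here is a hydroxyl group (-OH), but the -OH is on an aliphatic carbon, not an aromatic c. No other fragment satisfies the full query, so there is no match.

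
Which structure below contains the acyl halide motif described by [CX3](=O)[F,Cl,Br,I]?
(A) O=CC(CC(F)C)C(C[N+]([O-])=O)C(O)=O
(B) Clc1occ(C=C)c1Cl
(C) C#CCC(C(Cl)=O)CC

C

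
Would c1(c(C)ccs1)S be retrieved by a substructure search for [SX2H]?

Yes

The pattern [SX2H] describes an aliphatic sulfur with two connections, one being H — a thiol.
The molecule carries a thiol (-SH), whose atoms satisfy every constraint of the query, so the pattern matches.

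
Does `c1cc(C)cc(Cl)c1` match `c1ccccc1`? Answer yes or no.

The pattern c1ccccc1 describes six aromatic carbons in a ring — a benzene ring.
The required atom environment is present in the molecule, so the pattern matches.

Yes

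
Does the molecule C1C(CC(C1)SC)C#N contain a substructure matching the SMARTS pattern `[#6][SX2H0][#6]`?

The pattern [#6][SX2H0][#6] describes an aliphatic sulfur bridging two carbons with no H on the sulfur — a thioether.
The molecule carries a methylthio ether (-SCH3), whose atoms satisfy every constraint of the query, so the pattern matches.

Yes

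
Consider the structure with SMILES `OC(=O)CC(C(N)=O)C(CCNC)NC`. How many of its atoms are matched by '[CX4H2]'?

Check the 15 heavy atoms by environment: 3× C (H2, X4) → match; 2× C (H1, X4) → no; 2× N (H1, X3) → no; 2× C (H3, X4) → no; 2× C (H0, X3) → no; 2× O (H0, X1) → no; 1× N (H2, X3) → no; 1× O (H1, X2) → no.
That gives 3 matching atoms.

3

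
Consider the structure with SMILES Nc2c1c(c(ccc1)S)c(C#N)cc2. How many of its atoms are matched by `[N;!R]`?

The query [N;!R] means: aliphatic nitrogen not in a ring.
Check the 14 heavy atoms by environment: 10× c (aromatic, in 6-ring) → no; 1× C (acyclic) → no; 2× N (acyclic) → match; 1× S (acyclic) → no.
That gives 2 matching atoms.

2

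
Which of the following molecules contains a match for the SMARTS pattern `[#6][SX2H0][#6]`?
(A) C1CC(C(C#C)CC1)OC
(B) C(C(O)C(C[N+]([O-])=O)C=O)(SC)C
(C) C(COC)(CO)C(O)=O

B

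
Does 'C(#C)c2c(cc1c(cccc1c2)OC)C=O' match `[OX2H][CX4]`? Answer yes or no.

The pattern [OX2H][CX4] describes a hydroxyl oxygen bound to an sp3 (X4) carbon — an aliphatic alcohol.
The closest candidate here is a methoxy ether (-OCH3), but the oxygen has H0 (ether), not H1. No other fragment satisfies the full query, so there is no match.

No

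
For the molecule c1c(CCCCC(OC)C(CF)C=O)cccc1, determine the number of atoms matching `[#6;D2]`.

11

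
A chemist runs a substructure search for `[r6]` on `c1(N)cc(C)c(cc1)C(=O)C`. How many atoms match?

The query [r6] means: r6 matches atoms in a six-membered ring.
Check the 11 heavy atoms by environment: 6× c (aromatic, in 6-ring) → match; 3× C (acyclic) → no; 1× O (acyclic) → no; 1× N (acyclic) → no.
That gives 6 matching atoms.

6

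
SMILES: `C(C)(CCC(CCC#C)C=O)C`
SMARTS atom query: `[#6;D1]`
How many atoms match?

Check the 12 heavy atoms by environment: 6× C (D2) → no; 2× C (D3) → no; 1× O (D1) → no; 3× C (D1) → match.
That gives 3 matching atoms.

3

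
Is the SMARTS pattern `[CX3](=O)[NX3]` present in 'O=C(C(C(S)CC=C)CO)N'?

The pattern [CX3](=O)[NX3] describes a carbonyl carbon bonded to a trivalent nitrogen — an amide.
The molecule carries a primary amide (-C(=O)NH2), whose atoms satisfy every constraint of the query, so the pattern matches.

Yes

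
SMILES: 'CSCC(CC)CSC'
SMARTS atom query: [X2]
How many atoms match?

2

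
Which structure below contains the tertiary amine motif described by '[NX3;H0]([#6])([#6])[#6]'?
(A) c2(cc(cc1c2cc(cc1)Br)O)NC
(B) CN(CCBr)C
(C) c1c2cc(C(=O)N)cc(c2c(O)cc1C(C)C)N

[NX3;H0]([#6])([#6])[#6] describes a trivalent nitrogen with no H, bonded to three carbons (a tertiary amine).
(A) has an N-methylamino group (-NHCH3) but the nitrogen still has one H (H1), not H0.
(B) contains a dimethylamino group (-N(CH3)2), which satisfies every atom and bond constraint.
(C) has a primary amide (-C(=O)NH2) but the amide nitrogen has H2 and only one carbon neighbour.
So the answer is (B).

B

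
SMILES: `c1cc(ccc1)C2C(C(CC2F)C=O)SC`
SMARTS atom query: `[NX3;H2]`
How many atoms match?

The query [NX3;H2] means: aliphatic N with 3 total connections, two of them H — an -NH2 nitrogen (amine or amide).
Check the 16 heavy atoms by environment: 4× C (H1, X4) → no; 1× C (H2, X4) → no; 1× c (aromatic, H0, X3) → no; 5× c (aromatic, H1, X3) → no; 1× F (H0, X1) → no; 1× S (H0, X2) → no; 1× C (H3, X4) → no; 1× C (H1, X3) → no; 1× O (H0, X1) → no.
No environment satisfies the query, so 0 matching atoms.

0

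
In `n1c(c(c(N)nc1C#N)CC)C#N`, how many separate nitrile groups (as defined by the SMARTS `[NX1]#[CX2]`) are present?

2

[NX1]#[CX2] is the SMARTS for a nitrile: a nitrogen triple-bonded to a two-connected carbon.
The molecule carries 2 separate instances of a nitrile (-C#N) meeting every constraint; each maps to a distinct set of atoms, giving 2 matches.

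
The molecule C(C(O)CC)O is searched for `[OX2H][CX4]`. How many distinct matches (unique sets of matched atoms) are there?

2

[OX2H][CX4] is the SMARTS for an aliphatic alcohol: a hydroxyl oxygen bound to an sp3 (X4) carbon.
The molecule carries 2 separate instances of a hydroxyl group (-OH) meeting every constraint; each maps to a distinct set of atoms, giving 2 matches.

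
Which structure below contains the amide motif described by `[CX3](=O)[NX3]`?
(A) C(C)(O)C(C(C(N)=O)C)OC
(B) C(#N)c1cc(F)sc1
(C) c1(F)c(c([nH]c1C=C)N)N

[CX3](=O)[NX3] describes a carbonyl carbon bonded to a trivalent nitrogen (an amide).
(A) contains a primary amide (-C(=O)NH2), which satisfies every atom and bond constraint.
(B) has a nitrile (-C#N) but the nitrile N is NX1 (triple-bonded), not NX3.
(C) has a primary amino group (-NH2) but the -NH2 is not attached to a carbonyl carbon.
So the answer is (A).

A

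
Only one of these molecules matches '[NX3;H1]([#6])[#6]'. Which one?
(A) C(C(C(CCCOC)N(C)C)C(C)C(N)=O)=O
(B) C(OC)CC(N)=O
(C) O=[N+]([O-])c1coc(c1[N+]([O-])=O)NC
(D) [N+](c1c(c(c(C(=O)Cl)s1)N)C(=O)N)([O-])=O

[NX3;H1]([#6])[#6] describes a trivalent nitrogen with one H, bonded to two carbons (a secondary amine).
(A) has a dimethylamino group (-N(CH3)2) but the nitrogen has H0, not H1.
(B) has a primary amide (-C(=O)NH2) but the -C(=O)NH2 nitrogen has H2, not H1.
(C) contains an N-methylamino group (-NHCH3), which satisfies every atom and bond constraint.
(D) has a primary amino group (-NH2) but the nitrogen has H2 and only one carbon neighbour.
So the answer is (C).

C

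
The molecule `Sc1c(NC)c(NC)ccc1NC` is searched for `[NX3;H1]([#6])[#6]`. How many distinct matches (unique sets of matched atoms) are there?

3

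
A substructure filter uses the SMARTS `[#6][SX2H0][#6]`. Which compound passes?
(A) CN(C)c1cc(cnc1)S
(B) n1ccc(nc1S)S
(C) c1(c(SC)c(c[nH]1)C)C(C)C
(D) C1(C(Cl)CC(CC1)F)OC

C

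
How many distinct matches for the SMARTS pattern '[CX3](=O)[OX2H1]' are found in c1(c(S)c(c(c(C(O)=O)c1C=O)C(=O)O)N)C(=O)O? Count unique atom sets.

[CX3](=O)[OX2H1] is the SMARTS for a carboxylic acid: an sp2 carbon double-bonded to O and single-bonded to an -OH oxygen.
The molecule carries 3 separate instances of a carboxylic acid group (-C(=O)OH) meeting every constraint; each maps to a distinct set of atoms, giving 3 matches.

3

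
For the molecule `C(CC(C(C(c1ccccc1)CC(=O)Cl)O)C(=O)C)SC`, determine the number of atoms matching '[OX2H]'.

1

The query [OX2H] means: aliphatic oxygen with two connections, one of which is H — an -OH oxygen.
Check the 21 heavy atoms by environment: 3× C (H2, X4) → no; 3× C (H1, X4) → no; 2× C (H0, X3) → no; 2× O (H0, X1) → no; 1× Cl (H0, X1) → no; 1× O (H1, X2) → match; 2× C (H3, X4) → no; 1× c (aromatic, H0, X3) → no; 5× c (aromatic, H1, X3) → no; 1× S (H0, X2) → no.
That gives 1 matching atom.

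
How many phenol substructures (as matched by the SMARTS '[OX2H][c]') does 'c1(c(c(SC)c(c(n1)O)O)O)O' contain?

4

[OX2H][c] is the SMARTS for a phenol: a hydroxyl oxygen attached to an aromatic carbon.
The molecule carries 4 separate instances of a hydroxyl group (-OH) meeting every constraint; each maps to a distinct set of atoms, giving 4 matches.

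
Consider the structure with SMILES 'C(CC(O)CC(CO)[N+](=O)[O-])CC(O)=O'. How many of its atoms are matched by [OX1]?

The query [OX1] means: aliphatic oxygen with one total connection — typically a carbonyl =O or an oxide.
Check the 15 heavy atoms by environment: 7× C (X4) → no; 3× O (X2) → no; 1× N (charge +1, X3) → no; 1× O (charge -1, X1) → match; 2× O (X1) → match; 1× C (X3) → no.
Summing the matching environments: 1 + 2 = 3 matching atoms.

3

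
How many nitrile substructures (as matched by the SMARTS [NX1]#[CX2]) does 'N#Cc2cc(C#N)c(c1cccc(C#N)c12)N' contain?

3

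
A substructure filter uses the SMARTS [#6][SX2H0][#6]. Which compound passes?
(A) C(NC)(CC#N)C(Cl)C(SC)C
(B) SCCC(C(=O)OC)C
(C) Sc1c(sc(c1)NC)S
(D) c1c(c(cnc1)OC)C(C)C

A

[#6][SX2H0][#6] describes an aliphatic sulfur bridging two carbons with no H on the sulfur (a thioether).
(A) contains a methylthio ether (-SCH3), which satisfies every atom and bond constraint.
(B) has a thiol (-SH) but the sulfur has H1, not H0 bridging two carbons.
(C) has a thiol (-SH) but the sulfur has H1, not H0 bridging two carbons.
(D) has a methoxy ether (-OCH3) but the bridging atom is O, not S.
So the answer is (A).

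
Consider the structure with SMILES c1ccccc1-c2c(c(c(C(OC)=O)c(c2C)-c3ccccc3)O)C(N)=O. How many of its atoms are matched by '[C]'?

Check the 27 heavy atoms by environment: 18× c (aromatic) → no; 4× C → match; 4× O → no; 1× N → no.
That gives 4 matching atoms.

4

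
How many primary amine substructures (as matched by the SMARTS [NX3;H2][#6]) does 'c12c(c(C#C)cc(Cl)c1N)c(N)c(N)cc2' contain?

[NX3;H2][#6] is the SMARTS for a primary amine: a trivalent nitrogen with two H attached to carbon.
The molecule carries 3 separate instances of a primary amino group (-NH2) meeting every constraint; each maps to a distinct set of atoms, giving 3 matches.

3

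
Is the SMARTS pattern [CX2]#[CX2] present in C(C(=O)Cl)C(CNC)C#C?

Yes

The pattern [CX2]#[CX2] describes a carbon-carbon triple bond — an alkyne.
The molecule carries an ethynyl group (-C#CH), whose atoms satisfy every constraint of the query, so the pattern matches.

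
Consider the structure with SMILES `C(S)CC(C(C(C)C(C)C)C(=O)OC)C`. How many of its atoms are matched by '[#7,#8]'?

Check the 15 heavy atoms by environment: 12× C → no; 1× S → no; 2× O → match.
That gives 2 matching atoms.

2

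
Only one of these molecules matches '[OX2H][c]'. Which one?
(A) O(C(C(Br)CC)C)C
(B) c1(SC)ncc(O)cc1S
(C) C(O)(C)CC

[OX2H][c] describes a hydroxyl oxygen attached to an aromatic carbon (a phenol).
(A) has a methoxy ether (-OCH3) but the oxygen has H0, not H1.
(B) contains a hydroxyl group (-OH), which satisfies every atom and bond constraint.
(C) has a hydroxyl group (-OH) but the -OH is on an aliphatic carbon, not an aromatic c.
So the answer is (B).

B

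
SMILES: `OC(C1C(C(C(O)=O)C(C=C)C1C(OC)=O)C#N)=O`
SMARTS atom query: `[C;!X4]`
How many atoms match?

6

The query [C;!X4] means: aliphatic carbon that does not have four total connections.
Check the 19 heavy atoms by environment: 6× C (X4) → no; 5× C (X3) → match; 3× O (X1) → no; 3× O (X2) → no; 1× C (X2) → match; 1× N (X1) → no.
Summing the matching environments: 5 + 1 = 6 matching atoms.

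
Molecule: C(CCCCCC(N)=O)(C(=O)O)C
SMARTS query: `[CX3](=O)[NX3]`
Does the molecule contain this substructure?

The pattern [CX3](=O)[NX3] describes a carbonyl carbon bonded to a trivalent nitrogen — an amide.
The molecule carries a primary amide (-C(=O)NH2), whose atoms satisfy every constraint of the query, so the pattern matches.

Yes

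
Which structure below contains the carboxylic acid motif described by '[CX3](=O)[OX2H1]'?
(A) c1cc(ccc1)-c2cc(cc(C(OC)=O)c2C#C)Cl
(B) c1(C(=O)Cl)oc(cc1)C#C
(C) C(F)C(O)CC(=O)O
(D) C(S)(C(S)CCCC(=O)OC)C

[CX3](=O)[OX2H1] describes an sp2 carbon double-bonded to O and single-bonded to an -OH oxygen (a carboxylic acid).
(A) has a methyl-ester group (-C(=O)OCH3) but the singly-bonded O has no H (OX2H0, not OX2H1).
(B) has an acyl chloride (-C(=O)Cl) but the carbonyl is bonded to Cl, not to an -OH oxygen.
(C) contains a carboxylic acid group (-C(=O)OH), which satisfies every atom and bond constraint.
(D) has a methyl-ester group (-C(=O)OCH3) but the singly-bonded O has no H (OX2H0, not OX2H1).
So the answer is (C).

C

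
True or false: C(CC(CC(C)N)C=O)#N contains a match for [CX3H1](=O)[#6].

True

The pattern [CX3H1](=O)[#6] describes an sp2 carbon with one H, double-bonded to O and single-bonded to carbon — an aldehyde.
The molecule carries an aldehyde (-CHO), whose atoms satisfy every constraint of the query, so the pattern matches.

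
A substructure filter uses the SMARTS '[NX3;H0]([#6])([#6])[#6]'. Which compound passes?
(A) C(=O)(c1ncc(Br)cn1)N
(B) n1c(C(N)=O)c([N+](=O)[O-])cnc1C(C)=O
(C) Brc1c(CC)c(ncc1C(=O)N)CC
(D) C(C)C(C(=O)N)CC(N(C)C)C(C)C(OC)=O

[NX3;H0]([#6])([#6])[#6] describes a trivalent nitrogen with no H, bonded to three carbons (a tertiary amine).
(A) has a primary amide (-C(=O)NH2) but the amide nitrogen has H2 and only one carbon neighbour.
(B) has a primary amide (-C(=O)NH2) but the amide nitrogen has H2 and only one carbon neighbour.
(C) has a primary amide (-C(=O)NH2) but the amide nitrogen has H2 and only one carbon neighbour.
(D) contains a dimethylamino group (-N(CH3)2), which satisfies every atom and bond constraint.
So the answer is (D).

D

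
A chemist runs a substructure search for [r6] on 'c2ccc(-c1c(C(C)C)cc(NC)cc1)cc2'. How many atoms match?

12

Check the 17 heavy atoms by environment: 12× c (aromatic, in 6-ring) → match; 1× N (acyclic) → no; 4× C (acyclic) → no.
That gives 12 matching atoms.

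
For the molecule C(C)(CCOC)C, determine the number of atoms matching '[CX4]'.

Check the 7 heavy atoms by environment: 6× C (X4) → match; 1× O (X2) → no.
That gives 6 matching atoms.

6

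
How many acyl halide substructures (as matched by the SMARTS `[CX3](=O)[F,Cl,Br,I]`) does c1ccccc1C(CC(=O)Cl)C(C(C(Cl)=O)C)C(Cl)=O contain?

[CX3](=O)[F,Cl,Br,I] is the SMARTS for an acyl halide: a carbonyl carbon bonded to a halogen.
The molecule carries 3 separate instances of an acyl chloride (-C(=O)Cl) meeting every constraint; each maps to a distinct set of atoms, giving 3 matches.

3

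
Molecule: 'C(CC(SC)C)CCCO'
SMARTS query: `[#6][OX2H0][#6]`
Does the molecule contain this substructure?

No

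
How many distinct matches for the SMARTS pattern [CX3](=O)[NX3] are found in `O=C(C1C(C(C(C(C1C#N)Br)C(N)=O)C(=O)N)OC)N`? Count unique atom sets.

[CX3](=O)[NX3] is the SMARTS for an amide: a carbonyl carbon bonded to a trivalent nitrogen.
The molecule carries 3 separate instances of a primary amide (-C(=O)NH2) meeting every constraint; each maps to a distinct set of atoms, giving 3 matches.

3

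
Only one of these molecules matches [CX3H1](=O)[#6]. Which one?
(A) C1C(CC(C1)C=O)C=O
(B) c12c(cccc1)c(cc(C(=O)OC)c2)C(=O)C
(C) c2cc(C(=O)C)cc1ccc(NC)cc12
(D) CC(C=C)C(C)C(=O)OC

[CX3H1](=O)[#6] describes an sp2 carbon with one H, double-bonded to O and single-bonded to carbon (an aldehyde).
(A) contains an aldehyde (-CHO), which satisfies every atom and bond constraint.
(B) has a methyl-ester group (-C(=O)OCH3) but the carbonyl carbon has H0, not H1.
(C) has an acetyl/ketone group (-C(=O)CH3) but the carbonyl carbon has H0 (two carbon neighbours), not H1.
(D) has a methyl-ester group (-C(=O)OCH3) but the carbonyl carbon has H0, not H1.
So the answer is (A).

A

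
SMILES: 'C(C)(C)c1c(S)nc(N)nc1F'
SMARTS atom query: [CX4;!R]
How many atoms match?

3

The query [CX4;!R] means: aliphatic carbon with four total connections, not in a ring.
Check the 12 heavy atoms by environment: 2× n (aromatic, X2, in 6-ring) → no; 4× c (aromatic, X3, in 6-ring) → no; 1× N (X3, acyclic) → no; 3× C (X4, acyclic) → match; 1× S (X2, acyclic) → no; 1× F (X1, acyclic) → no.
That gives 3 matching atoms.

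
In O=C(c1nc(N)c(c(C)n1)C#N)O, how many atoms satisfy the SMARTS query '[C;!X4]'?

Check the 13 heavy atoms by environment: 2× n (aromatic, X2) → no; 4× c (aromatic, X3) → no; 1× C (X3) → match; 1× O (X1) → no; 1× O (X2) → no; 1× N (X3) → no; 1× C (X4) → no; 1× C (X2) → match; 1× N (X1) → no.
Summing the matching environments: 1 + 1 = 2 matching atoms.

2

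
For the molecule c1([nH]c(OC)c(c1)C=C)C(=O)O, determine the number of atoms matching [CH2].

1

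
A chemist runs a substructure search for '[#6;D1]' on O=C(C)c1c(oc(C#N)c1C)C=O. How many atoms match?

2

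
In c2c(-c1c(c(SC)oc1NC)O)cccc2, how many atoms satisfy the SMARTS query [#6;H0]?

The query [#6;H0] means: any carbon with no attached hydrogen.
Check the 16 heavy atoms by environment: 1× o (aromatic, H0) → no; 5× c (aromatic, H0) → match; 5× c (aromatic, H1) → no; 1× N (H1) → no; 2× C (H3) → no; 1× S (H0) → no; 1× O (H1) → no.
That gives 5 matching atoms.

5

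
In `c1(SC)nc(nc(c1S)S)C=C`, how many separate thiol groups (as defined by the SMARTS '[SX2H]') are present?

[SX2H] is the SMARTS for a thiol: an aliphatic sulfur with two connections, one being H.
The molecule carries 2 separate instances of a thiol (-SH) meeting every constraint; each maps to a distinct set of atoms, giving 2 matches.

2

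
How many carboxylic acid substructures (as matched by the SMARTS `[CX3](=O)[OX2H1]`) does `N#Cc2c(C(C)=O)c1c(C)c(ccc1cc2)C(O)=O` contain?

[CX3](=O)[OX2H1] is the SMARTS for a carboxylic acid: an sp2 carbon double-bonded to O and single-bonded to an -OH oxygen.
Exactly one fragment in the molecule meets all constraints, giving 1 match.

1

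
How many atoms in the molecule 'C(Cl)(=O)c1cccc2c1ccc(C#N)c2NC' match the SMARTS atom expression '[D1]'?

4

The query [D1] means: atom with exactly one heavy-atom neighbour (degree 1).
Check the 17 heavy atoms by environment: 5× c (aromatic, D3) → no; 5× c (aromatic, D2) → no; 1× C (D3) → no; 1× O (D1) → match; 1× Cl (D1) → match; 1× C (D2) → no; 1× N (D1) → match; 1× N (D2) → no; 1× C (D1) → match.
Summing the matching environments: 1 + 1 + 1 + 1 = 4 matching atoms.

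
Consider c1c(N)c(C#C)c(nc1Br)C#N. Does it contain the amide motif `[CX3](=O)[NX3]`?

The pattern [CX3](=O)[NX3] describes a carbonyl carbon bonded to a trivalent nitrogen — an amide.
The closest candidate here is a nitrile (-C#N), but the nitrile N is NX1 (triple-bonded), not NX3. No other fragment satisfies the full query, so there is no match.

No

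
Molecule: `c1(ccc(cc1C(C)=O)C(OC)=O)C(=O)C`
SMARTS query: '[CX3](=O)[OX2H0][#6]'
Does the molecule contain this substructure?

Yes

The pattern [CX3](=O)[OX2H0][#6] describes a carbonyl carbon bonded to an oxygen that is itself bonded to carbon (no H on that O) — an ester.
The molecule carries a methyl-ester group (-C(=O)OCH3), whose atoms satisfy every constraint of the query, so the pattern matches.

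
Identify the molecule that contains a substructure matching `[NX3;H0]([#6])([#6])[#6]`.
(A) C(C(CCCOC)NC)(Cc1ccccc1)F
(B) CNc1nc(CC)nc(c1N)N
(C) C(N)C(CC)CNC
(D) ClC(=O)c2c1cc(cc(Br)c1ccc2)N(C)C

[NX3;H0]([#6])([#6])[#6] describes a trivalent nitrogen with no H, bonded to three carbons (a tertiary amine).
(A) has an N-methylamino group (-NHCH3) but the nitrogen still has one H (H1), not H0.
(B) has an N-methylamino group (-NHCH3) but the nitrogen still has one H (H1), not H0.
(C) has an N-methylamino group (-NHCH3) but the nitrogen still has one H (H1), not H0.
(D) contains a dimethylamino group (-N(CH3)2), which satisfies every atom and bond constraint.
So the answer is (D).

D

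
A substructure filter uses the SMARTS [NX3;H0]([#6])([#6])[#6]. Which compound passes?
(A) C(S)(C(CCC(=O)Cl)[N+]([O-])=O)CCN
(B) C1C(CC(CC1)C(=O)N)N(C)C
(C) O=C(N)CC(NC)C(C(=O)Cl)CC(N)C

B

[NX3;H0]([#6])([#6])[#6] describes a trivalent nitrogen with no H, bonded to three carbons (a tertiary amine).
(A) has a primary amino group (-NH2) but the nitrogen has H2, not H0 with three carbons.
(B) contains a dimethylamino group (-N(CH3)2), which satisfies every atom and bond constraint.
(C) has a primary amino group (-NH2) but the nitrogen has H2, not H0 with three carbons.
So the answer is (B).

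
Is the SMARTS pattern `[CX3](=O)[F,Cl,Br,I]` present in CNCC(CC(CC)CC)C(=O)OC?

No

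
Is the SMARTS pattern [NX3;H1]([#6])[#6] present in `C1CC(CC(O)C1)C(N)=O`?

No

The pattern [NX3;H1]([#6])[#6] describes a trivalent nitrogen with one H, bonded to two carbons — a secondary amine.
The closest candidate here is a primary amide (-C(=O)NH2), but the -C(=O)NH2 nitrogen has H2, not H1. No other fragment satisfies the full query, so there is no match.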